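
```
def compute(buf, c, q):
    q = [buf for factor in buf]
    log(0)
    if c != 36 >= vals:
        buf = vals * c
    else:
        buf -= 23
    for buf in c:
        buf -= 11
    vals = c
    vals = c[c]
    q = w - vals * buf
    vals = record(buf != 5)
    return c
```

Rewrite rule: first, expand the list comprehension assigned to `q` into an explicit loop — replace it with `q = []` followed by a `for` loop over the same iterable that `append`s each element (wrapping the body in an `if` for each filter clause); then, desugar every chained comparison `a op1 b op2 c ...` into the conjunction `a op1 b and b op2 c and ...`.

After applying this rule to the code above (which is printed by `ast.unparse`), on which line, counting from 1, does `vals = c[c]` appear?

Transformed code:
def compute(buf, c, q):
    q = []
    for factor in buf:
        q.append(buf)
    log(0)
    if c != 36 and 36 >= vals:
        buf = vals * c
    else:
        buf -= 23
    for buf in c:
        buf -= 11
    vals = c
    vals = c[c]
    q = w - vals * buf
    vals = record(buf != 5)
    return c

13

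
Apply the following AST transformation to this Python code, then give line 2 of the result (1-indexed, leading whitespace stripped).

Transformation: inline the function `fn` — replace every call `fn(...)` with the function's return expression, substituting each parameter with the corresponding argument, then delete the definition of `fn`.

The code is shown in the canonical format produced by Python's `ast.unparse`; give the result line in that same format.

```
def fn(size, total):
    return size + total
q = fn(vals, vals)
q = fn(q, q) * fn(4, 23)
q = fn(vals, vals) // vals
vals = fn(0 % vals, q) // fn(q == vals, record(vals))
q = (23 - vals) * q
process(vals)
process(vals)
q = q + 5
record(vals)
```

Transformed code:
q = vals + vals
q = (q + q) * (4 + 23)
q = (vals + vals) // vals
vals = (0 % vals + q) // ((q == vals) + record(vals))
q = (23 - vals) * q
process(vals)
process(vals)
q = q + 5
record(vals)

q = (q + q) * (4 + 23)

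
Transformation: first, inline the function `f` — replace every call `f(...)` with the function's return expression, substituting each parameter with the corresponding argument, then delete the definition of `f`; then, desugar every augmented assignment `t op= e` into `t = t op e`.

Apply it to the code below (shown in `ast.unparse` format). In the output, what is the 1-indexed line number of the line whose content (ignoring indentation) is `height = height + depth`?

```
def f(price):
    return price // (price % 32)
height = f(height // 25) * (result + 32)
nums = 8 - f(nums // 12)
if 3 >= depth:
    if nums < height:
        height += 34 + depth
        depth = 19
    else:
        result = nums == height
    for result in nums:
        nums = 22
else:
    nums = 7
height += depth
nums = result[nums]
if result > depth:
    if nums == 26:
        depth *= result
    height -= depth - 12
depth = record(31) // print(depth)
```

Transformed code:
height = height // 25 // (height // 25 % 32) * (result + 32)
nums = 8 - nums // 12 // (nums // 12 % 32)
if 3 >= depth:
    if nums < height:
        height = height + (34 + depth)
        depth = 19
    else:
        result = nums == height
    for result in nums:
        nums = 22
else:
    nums = 7
height = height + depth
nums = result[nums]
if result > depth:
    if nums == 26:
        depth = depth * result
    height = height - (depth - 12)
depth = record(31) // print(depth)

13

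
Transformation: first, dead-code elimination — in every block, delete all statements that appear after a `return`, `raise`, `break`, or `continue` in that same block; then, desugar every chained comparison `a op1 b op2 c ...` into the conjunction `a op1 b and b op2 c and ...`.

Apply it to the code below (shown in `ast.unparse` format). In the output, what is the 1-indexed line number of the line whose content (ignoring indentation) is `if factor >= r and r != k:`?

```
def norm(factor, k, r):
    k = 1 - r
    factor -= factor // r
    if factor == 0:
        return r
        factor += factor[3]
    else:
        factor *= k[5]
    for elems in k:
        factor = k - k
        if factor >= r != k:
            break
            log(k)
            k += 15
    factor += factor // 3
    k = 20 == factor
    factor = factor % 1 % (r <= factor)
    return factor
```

Transformed code:
def norm(factor, k, r):
    k = 1 - r
    factor -= factor // r
    if factor == 0:
        return r
    else:
        factor *= k[5]
    for elems in k:
        factor = k - k
        if factor >= r and r != k:
            break
    factor += factor // 3
    k = 20 == factor
    factor = factor % 1 % (r <= factor)
    return factor

10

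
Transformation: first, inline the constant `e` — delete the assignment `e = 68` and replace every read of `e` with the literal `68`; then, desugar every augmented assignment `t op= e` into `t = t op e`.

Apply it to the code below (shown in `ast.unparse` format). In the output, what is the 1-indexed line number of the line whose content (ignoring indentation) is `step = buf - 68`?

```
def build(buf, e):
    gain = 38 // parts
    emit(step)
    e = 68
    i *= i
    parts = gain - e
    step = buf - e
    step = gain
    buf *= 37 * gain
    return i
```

6

Transformed code:
def build(buf, e):
    gain = 38 // parts
    emit(step)
    i = i * i
    parts = gain - 68
    step = buf - 68
    step = gain
    buf = buf * (37 * gain)
    return i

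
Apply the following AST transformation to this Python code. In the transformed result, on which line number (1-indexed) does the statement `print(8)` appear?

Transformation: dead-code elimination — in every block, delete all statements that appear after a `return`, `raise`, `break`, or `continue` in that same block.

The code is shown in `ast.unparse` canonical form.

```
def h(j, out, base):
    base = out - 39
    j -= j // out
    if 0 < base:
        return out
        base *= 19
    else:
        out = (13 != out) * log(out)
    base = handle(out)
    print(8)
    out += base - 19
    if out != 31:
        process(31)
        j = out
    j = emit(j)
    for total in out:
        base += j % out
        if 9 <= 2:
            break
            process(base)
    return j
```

Transformed code:
def h(j, out, base):
    base = out - 39
    j -= j // out
    if 0 < base:
        return out
    else:
        out = (13 != out) * log(out)
    base = handle(out)
    print(8)
    out += base - 19
    if out != 31:
        process(31)
        j = out
    j = emit(j)
    for total in out:
        base += j % out
        if 9 <= 2:
            break
    return j

9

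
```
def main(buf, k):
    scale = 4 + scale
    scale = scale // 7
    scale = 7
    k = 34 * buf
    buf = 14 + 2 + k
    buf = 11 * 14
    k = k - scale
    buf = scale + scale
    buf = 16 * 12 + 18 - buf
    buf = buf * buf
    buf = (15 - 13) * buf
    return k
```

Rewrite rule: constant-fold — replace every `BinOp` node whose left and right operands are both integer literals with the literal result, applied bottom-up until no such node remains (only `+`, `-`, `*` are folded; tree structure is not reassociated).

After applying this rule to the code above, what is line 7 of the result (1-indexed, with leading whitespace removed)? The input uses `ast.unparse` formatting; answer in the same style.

Transformed code:
def main(buf, k):
    scale = 4 + scale
    scale = scale // 7
    scale = 7
    k = 34 * buf
    buf = 16 + k
    buf = 154
    k = k - scale
    buf = scale + scale
    buf = 210 - buf
    buf = buf * buf
    buf = 2 * buf
    return k

buf = 154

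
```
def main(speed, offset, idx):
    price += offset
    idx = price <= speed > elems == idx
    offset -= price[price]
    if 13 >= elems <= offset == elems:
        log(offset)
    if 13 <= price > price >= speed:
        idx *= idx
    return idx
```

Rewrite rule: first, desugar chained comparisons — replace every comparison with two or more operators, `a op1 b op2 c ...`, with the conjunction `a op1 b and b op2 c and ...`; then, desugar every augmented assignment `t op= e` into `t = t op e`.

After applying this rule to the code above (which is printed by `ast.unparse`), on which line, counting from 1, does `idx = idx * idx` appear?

Transformed code:
def main(speed, offset, idx):
    price = price + offset
    idx = price <= speed and speed > elems and (elems == idx)
    offset = offset - price[price]
    if 13 >= elems and elems <= offset and (offset == elems):
        log(offset)
    if 13 <= price and price > price and (price >= speed):
        idx = idx * idx
    return idx

8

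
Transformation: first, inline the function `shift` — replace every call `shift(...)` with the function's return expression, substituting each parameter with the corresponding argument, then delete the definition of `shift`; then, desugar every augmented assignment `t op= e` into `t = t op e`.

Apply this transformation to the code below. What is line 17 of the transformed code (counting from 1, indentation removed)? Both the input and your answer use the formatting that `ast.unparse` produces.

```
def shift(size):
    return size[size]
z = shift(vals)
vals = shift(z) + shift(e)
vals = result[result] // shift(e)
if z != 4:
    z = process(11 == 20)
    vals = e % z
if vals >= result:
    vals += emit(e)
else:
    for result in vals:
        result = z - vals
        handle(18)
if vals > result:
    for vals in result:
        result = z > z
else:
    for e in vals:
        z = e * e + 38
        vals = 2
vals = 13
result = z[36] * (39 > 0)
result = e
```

for e in vals:

Transformed code:
z = vals[vals]
vals = z[z] + e[e]
vals = result[result] // e[e]
if z != 4:
    z = process(11 == 20)
    vals = e % z
if vals >= result:
    vals = vals + emit(e)
else:
    for result in vals:
        result = z - vals
        handle(18)
if vals > result:
    for vals in result:
        result = z > z
else:
    for e in vals:
        z = e * e + 38
        vals = 2
vals = 13
result = z[36] * (39 > 0)
result = e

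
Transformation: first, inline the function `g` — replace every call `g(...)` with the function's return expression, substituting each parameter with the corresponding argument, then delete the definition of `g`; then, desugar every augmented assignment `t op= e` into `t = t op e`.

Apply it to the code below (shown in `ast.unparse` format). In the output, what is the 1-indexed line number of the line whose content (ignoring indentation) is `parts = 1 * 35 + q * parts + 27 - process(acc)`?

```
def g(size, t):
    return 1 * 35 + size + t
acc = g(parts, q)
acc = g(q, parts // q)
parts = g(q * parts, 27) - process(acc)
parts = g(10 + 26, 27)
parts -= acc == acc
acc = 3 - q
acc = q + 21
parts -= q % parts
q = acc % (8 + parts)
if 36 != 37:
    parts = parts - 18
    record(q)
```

3

Transformed code:
acc = 1 * 35 + parts + q
acc = 1 * 35 + q + parts // q
parts = 1 * 35 + q * parts + 27 - process(acc)
parts = 1 * 35 + (10 + 26) + 27
parts = parts - (acc == acc)
acc = 3 - q
acc = q + 21
parts = parts - q % parts
q = acc % (8 + parts)
if 36 != 37:
    parts = parts - 18
    record(q)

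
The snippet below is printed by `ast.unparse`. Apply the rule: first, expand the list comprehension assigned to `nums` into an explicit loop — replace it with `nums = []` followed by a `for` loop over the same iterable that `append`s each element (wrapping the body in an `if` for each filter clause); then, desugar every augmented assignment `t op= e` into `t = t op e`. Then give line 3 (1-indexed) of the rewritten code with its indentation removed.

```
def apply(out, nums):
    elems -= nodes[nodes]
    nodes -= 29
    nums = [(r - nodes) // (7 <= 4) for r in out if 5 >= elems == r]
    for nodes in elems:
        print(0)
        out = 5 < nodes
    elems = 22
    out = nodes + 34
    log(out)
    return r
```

Transformed code:
def apply(out, nums):
    elems = elems - nodes[nodes]
    nodes = nodes - 29
    nums = []
    for r in out:
        if 5 >= elems == r:
            nums.append((r - nodes) // (7 <= 4))
    for nodes in elems:
        print(0)
        out = 5 < nodes
    elems = 22
    out = nodes + 34
    log(out)
    return r

nodes = nodes - 29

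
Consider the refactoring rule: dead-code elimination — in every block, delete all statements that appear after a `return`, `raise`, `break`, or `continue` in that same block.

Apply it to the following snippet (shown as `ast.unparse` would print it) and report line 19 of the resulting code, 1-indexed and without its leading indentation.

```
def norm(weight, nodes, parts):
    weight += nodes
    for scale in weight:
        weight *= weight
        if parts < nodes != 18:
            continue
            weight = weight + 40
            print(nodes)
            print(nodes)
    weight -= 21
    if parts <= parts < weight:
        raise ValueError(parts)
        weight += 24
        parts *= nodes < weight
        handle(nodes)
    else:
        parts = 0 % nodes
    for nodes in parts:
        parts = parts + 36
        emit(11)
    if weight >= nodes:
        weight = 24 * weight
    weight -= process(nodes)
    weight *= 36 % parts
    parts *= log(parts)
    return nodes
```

Transformed code:
def norm(weight, nodes, parts):
    weight += nodes
    for scale in weight:
        weight *= weight
        if parts < nodes != 18:
            continue
    weight -= 21
    if parts <= parts < weight:
        raise ValueError(parts)
    else:
        parts = 0 % nodes
    for nodes in parts:
        parts = parts + 36
        emit(11)
    if weight >= nodes:
        weight = 24 * weight
    weight -= process(nodes)
    weight *= 36 % parts
    parts *= log(parts)
    return nodes

parts *= log(parts)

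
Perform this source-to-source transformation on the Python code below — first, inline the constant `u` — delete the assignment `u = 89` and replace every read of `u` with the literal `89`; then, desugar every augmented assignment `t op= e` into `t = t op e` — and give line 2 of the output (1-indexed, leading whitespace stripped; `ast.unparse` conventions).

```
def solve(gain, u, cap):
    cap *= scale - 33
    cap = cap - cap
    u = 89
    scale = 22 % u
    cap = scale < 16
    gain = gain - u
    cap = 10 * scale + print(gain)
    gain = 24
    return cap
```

Transformed code:
def solve(gain, u, cap):
    cap = cap * (scale - 33)
    cap = cap - cap
    scale = 22 % 89
    cap = scale < 16
    gain = gain - 89
    cap = 10 * scale + print(gain)
    gain = 24
    return cap

cap = cap * (scale - 33)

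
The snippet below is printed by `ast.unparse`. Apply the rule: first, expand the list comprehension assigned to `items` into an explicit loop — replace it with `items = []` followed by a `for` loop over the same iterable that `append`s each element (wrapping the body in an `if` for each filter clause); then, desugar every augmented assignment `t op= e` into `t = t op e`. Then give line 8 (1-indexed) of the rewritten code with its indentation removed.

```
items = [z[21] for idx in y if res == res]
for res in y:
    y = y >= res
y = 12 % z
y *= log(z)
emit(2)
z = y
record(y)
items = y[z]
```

y = y * log(z)

Transformed code:
items = []
for idx in y:
    if res == res:
        items.append(z[21])
for res in y:
    y = y >= res
y = 12 % z
y = y * log(z)
emit(2)
z = y
record(y)
items = y[z]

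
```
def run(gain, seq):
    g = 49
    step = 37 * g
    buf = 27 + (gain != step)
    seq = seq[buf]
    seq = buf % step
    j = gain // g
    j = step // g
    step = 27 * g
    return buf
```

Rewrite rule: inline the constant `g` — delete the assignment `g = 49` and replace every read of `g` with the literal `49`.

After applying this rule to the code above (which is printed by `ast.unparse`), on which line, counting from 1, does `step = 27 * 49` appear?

Transformed code:
def run(gain, seq):
    step = 37 * 49
    buf = 27 + (gain != step)
    seq = seq[buf]
    seq = buf % step
    j = gain // 49
    j = step // 49
    step = 27 * 49
    return buf

8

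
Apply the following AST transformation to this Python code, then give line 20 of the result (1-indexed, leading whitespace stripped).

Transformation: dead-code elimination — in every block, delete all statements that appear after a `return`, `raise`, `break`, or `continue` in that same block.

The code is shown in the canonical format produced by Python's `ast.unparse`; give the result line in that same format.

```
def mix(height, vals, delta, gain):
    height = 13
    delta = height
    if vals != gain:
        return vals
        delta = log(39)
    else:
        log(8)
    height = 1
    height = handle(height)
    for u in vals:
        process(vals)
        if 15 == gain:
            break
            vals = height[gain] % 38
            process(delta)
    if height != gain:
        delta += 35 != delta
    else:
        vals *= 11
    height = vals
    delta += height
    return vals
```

Transformed code:
def mix(height, vals, delta, gain):
    height = 13
    delta = height
    if vals != gain:
        return vals
    else:
        log(8)
    height = 1
    height = handle(height)
    for u in vals:
        process(vals)
        if 15 == gain:
            break
    if height != gain:
        delta += 35 != delta
    else:
        vals *= 11
    height = vals
    delta += height
    return vals

return vals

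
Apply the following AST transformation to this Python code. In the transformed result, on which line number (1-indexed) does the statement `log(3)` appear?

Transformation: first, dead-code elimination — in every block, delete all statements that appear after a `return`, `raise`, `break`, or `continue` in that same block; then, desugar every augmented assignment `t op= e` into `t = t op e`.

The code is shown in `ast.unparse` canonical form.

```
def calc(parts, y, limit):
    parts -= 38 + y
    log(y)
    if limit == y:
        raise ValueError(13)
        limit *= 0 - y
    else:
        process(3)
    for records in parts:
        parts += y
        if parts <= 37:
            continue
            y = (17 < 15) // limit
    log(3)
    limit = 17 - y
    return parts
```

Transformed code:
def calc(parts, y, limit):
    parts = parts - (38 + y)
    log(y)
    if limit == y:
        raise ValueError(13)
    else:
        process(3)
    for records in parts:
        parts = parts + y
        if parts <= 37:
            continue
    log(3)
    limit = 17 - y
    return parts

12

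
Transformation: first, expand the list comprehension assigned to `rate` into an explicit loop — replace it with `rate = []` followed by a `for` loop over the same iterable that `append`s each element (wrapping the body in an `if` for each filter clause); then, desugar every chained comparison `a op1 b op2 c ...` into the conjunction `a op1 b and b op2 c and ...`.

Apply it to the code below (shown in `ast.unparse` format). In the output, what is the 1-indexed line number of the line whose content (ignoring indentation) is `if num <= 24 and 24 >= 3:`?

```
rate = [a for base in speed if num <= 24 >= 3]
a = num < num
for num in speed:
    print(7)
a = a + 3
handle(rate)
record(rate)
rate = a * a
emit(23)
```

Transformed code:
rate = []
for base in speed:
    if num <= 24 and 24 >= 3:
        rate.append(a)
a = num < num
for num in speed:
    print(7)
a = a + 3
handle(rate)
record(rate)
rate = a * a
emit(23)

3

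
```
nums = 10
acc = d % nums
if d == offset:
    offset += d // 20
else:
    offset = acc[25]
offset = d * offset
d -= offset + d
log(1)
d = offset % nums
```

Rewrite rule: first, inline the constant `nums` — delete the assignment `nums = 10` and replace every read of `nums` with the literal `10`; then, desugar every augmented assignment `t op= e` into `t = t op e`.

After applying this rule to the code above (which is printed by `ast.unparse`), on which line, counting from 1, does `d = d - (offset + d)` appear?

7

Transformed code:
acc = d % 10
if d == offset:
    offset = offset + d // 20
else:
    offset = acc[25]
offset = d * offset
d = d - (offset + d)
log(1)
d = offset % 10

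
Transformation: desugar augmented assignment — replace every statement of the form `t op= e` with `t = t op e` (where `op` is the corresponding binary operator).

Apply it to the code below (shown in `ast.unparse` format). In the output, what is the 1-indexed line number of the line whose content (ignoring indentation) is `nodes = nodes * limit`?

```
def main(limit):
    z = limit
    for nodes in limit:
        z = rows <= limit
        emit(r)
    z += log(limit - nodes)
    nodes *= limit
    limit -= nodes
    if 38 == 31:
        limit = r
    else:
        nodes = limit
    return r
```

7

Transformed code:
def main(limit):
    z = limit
    for nodes in limit:
        z = rows <= limit
        emit(r)
    z = z + log(limit - nodes)
    nodes = nodes * limit
    limit = limit - nodes
    if 38 == 31:
        limit = r
    else:
        nodes = limit
    return r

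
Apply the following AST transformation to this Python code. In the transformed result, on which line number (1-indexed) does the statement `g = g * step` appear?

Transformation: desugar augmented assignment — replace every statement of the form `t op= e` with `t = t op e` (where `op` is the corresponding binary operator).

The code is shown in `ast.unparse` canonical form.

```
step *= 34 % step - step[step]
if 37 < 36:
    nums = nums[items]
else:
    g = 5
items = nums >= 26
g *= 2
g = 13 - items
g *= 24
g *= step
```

Transformed code:
step = step * (34 % step - step[step])
if 37 < 36:
    nums = nums[items]
else:
    g = 5
items = nums >= 26
g = g * 2
g = 13 - items
g = g * 24
g = g * step

10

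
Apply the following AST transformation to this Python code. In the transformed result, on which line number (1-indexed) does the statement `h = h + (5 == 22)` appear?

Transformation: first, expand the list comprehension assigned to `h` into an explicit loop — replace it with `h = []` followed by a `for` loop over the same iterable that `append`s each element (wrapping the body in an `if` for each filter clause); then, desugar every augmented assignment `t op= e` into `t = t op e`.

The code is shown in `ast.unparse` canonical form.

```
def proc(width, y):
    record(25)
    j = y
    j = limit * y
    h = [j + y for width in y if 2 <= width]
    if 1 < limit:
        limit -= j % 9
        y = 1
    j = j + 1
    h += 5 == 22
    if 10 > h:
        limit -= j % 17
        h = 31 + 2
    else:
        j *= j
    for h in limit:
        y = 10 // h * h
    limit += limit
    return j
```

Transformed code:
def proc(width, y):
    record(25)
    j = y
    j = limit * y
    h = []
    for width in y:
        if 2 <= width:
            h.append(j + y)
    if 1 < limit:
        limit = limit - j % 9
        y = 1
    j = j + 1
    h = h + (5 == 22)
    if 10 > h:
        limit = limit - j % 17
        h = 31 + 2
    else:
        j = j * j
    for h in limit:
        y = 10 // h * h
    limit = limit + limit
    return j

13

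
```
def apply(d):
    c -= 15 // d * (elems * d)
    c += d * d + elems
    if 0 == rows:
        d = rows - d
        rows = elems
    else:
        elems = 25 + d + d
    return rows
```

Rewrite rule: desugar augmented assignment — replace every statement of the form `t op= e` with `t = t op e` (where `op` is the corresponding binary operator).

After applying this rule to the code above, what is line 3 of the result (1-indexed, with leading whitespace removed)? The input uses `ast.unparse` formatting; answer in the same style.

c = c + (d * d + elems)

Transformed code:
def apply(d):
    c = c - 15 // d * (elems * d)
    c = c + (d * d + elems)
    if 0 == rows:
        d = rows - d
        rows = elems
    else:
        elems = 25 + d + d
    return rows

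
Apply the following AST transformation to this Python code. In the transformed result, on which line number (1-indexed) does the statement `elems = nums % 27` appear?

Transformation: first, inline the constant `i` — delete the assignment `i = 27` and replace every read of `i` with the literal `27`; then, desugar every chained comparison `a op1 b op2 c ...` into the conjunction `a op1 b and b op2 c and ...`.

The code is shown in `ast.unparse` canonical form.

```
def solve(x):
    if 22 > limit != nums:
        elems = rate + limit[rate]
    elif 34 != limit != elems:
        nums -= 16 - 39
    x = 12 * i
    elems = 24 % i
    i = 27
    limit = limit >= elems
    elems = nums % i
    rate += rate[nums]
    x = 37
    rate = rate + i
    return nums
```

9

Transformed code:
def solve(x):
    if 22 > limit and limit != nums:
        elems = rate + limit[rate]
    elif 34 != limit and limit != elems:
        nums -= 16 - 39
    x = 12 * 27
    elems = 24 % 27
    limit = limit >= elems
    elems = nums % 27
    rate += rate[nums]
    x = 37
    rate = rate + 27
    return nums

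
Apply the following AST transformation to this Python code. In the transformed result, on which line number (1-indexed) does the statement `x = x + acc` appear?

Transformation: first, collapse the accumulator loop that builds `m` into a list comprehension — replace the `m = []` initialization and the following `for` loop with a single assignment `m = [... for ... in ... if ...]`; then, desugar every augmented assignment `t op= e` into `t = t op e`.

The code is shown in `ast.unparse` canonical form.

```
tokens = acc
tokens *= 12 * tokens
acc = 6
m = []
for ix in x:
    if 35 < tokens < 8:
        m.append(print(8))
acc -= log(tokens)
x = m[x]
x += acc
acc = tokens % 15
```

Transformed code:
tokens = acc
tokens = tokens * (12 * tokens)
acc = 6
m = [print(8) for ix in x if 35 < tokens < 8]
acc = acc - log(tokens)
x = m[x]
x = x + acc
acc = tokens % 15

7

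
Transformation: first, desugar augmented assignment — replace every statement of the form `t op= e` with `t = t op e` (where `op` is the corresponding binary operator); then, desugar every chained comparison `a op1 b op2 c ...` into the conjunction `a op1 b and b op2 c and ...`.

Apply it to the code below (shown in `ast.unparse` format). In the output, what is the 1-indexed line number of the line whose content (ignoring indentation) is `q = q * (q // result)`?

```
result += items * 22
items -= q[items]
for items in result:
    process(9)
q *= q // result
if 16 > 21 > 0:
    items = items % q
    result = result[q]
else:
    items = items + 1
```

Transformed code:
result = result + items * 22
items = items - q[items]
for items in result:
    process(9)
q = q * (q // result)
if 16 > 21 and 21 > 0:
    items = items % q
    result = result[q]
else:
    items = items + 1

5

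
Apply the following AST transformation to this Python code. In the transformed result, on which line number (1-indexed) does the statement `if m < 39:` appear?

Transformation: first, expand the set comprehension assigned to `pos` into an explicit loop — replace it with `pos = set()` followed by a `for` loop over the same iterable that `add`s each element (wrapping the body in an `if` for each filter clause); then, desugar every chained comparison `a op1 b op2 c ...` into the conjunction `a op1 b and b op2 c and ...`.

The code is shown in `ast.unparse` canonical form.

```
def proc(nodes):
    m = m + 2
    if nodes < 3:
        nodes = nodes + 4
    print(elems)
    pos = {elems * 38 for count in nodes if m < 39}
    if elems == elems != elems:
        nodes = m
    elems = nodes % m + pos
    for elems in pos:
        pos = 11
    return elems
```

8

Transformed code:
def proc(nodes):
    m = m + 2
    if nodes < 3:
        nodes = nodes + 4
    print(elems)
    pos = set()
    for count in nodes:
        if m < 39:
            pos.add(elems * 38)
    if elems == elems and elems != elems:
        nodes = m
    elems = nodes % m + pos
    for elems in pos:
        pos = 11
    return elems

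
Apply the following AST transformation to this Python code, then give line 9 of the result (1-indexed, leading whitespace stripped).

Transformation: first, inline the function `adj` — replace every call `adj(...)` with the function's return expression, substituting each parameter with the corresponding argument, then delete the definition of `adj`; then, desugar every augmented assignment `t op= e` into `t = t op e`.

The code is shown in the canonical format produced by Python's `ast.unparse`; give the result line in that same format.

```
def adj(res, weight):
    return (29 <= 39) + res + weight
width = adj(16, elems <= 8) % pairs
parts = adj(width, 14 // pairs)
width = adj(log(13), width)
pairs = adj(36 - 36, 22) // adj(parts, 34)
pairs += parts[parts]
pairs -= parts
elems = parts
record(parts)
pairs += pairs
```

Transformed code:
width = ((29 <= 39) + 16 + (elems <= 8)) % pairs
parts = (29 <= 39) + width + 14 // pairs
width = (29 <= 39) + log(13) + width
pairs = ((29 <= 39) + (36 - 36) + 22) // ((29 <= 39) + parts + 34)
pairs = pairs + parts[parts]
pairs = pairs - parts
elems = parts
record(parts)
pairs = pairs + pairs

pairs = pairs + pairs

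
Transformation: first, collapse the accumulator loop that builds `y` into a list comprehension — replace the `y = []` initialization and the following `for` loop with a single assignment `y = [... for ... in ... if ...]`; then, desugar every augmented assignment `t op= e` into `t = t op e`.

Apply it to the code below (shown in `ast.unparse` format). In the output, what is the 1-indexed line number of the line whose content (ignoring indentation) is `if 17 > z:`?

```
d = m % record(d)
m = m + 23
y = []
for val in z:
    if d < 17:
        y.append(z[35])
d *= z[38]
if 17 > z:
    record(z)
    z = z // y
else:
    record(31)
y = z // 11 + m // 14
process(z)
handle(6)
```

Transformed code:
d = m % record(d)
m = m + 23
y = [z[35] for val in z if d < 17]
d = d * z[38]
if 17 > z:
    record(z)
    z = z // y
else:
    record(31)
y = z // 11 + m // 14
process(z)
handle(6)

5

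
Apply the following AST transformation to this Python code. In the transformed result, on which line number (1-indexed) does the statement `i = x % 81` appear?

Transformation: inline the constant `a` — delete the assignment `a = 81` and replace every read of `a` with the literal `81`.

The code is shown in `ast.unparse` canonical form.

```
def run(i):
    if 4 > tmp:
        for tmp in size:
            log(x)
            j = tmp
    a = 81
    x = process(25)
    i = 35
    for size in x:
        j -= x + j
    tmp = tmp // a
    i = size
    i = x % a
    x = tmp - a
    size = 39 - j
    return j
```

Transformed code:
def run(i):
    if 4 > tmp:
        for tmp in size:
            log(x)
            j = tmp
    x = process(25)
    i = 35
    for size in x:
        j -= x + j
    tmp = tmp // 81
    i = size
    i = x % 81
    x = tmp - 81
    size = 39 - j
    return j

12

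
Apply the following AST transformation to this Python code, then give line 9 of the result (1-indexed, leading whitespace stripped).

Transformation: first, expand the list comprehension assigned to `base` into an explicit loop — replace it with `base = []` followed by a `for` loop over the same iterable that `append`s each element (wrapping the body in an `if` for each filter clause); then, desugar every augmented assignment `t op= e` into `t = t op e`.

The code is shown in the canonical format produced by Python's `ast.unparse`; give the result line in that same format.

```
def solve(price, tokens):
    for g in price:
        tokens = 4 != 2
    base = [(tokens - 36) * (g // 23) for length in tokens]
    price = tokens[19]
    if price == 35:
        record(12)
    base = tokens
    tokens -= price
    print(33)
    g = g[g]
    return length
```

Transformed code:
def solve(price, tokens):
    for g in price:
        tokens = 4 != 2
    base = []
    for length in tokens:
        base.append((tokens - 36) * (g // 23))
    price = tokens[19]
    if price == 35:
        record(12)
    base = tokens
    tokens = tokens - price
    print(33)
    g = g[g]
    return length

record(12)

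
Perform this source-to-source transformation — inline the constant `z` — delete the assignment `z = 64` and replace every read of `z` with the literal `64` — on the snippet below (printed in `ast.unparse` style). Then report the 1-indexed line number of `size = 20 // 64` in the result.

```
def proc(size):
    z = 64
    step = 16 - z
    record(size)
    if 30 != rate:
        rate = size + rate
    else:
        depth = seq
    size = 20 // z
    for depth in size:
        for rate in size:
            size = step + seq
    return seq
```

Transformed code:
def proc(size):
    step = 16 - 64
    record(size)
    if 30 != rate:
        rate = size + rate
    else:
        depth = seq
    size = 20 // 64
    for depth in size:
        for rate in size:
            size = step + seq
    return seq

8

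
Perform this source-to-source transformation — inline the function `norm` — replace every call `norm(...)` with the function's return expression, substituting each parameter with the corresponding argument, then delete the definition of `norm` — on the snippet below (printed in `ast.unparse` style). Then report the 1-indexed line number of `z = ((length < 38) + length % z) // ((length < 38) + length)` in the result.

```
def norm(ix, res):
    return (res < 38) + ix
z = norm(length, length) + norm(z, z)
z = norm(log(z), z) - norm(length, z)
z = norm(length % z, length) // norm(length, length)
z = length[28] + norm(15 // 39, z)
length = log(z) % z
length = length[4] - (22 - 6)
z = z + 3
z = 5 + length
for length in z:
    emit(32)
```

Transformed code:
z = (length < 38) + length + ((z < 38) + z)
z = (z < 38) + log(z) - ((z < 38) + length)
z = ((length < 38) + length % z) // ((length < 38) + length)
z = length[28] + ((z < 38) + 15 // 39)
length = log(z) % z
length = length[4] - (22 - 6)
z = z + 3
z = 5 + length
for length in z:
    emit(32)

3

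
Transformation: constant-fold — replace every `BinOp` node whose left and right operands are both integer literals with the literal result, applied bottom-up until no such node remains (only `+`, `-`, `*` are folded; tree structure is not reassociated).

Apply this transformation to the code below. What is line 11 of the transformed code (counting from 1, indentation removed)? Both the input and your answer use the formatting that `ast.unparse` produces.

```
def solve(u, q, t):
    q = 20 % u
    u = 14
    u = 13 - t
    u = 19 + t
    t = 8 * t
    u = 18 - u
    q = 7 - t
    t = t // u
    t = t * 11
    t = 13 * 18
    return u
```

t = 234

Transformed code:
def solve(u, q, t):
    q = 20 % u
    u = 14
    u = 13 - t
    u = 19 + t
    t = 8 * t
    u = 18 - u
    q = 7 - t
    t = t // u
    t = t * 11
    t = 234
    return u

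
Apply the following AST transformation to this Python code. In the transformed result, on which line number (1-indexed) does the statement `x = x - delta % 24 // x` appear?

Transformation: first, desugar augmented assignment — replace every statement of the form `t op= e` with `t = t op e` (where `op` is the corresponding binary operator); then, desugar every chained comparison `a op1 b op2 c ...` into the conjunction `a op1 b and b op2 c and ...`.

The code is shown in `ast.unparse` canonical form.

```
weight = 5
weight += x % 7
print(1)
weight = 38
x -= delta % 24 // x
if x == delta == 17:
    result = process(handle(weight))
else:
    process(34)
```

Transformed code:
weight = 5
weight = weight + x % 7
print(1)
weight = 38
x = x - delta % 24 // x
if x == delta and delta == 17:
    result = process(handle(weight))
else:
    process(34)

5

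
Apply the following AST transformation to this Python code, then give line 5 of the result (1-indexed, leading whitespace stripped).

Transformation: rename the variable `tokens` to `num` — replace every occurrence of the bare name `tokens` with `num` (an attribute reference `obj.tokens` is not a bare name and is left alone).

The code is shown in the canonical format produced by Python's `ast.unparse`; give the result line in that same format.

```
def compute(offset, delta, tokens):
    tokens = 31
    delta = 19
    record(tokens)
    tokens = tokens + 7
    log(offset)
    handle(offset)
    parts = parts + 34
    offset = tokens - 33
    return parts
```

num = num + 7

Transformed code:
def compute(offset, delta, num):
    num = 31
    delta = 19
    record(num)
    num = num + 7
    log(offset)
    handle(offset)
    parts = parts + 34
    offset = num - 33
    return parts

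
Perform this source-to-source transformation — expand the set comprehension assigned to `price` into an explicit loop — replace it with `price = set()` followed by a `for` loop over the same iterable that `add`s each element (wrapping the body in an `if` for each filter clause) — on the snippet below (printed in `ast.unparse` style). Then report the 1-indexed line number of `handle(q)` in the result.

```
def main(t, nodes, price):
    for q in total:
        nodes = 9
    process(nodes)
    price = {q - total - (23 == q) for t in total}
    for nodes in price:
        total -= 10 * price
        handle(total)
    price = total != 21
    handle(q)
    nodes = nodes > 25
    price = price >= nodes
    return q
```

12

Transformed code:
def main(t, nodes, price):
    for q in total:
        nodes = 9
    process(nodes)
    price = set()
    for t in total:
        price.add(q - total - (23 == q))
    for nodes in price:
        total -= 10 * price
        handle(total)
    price = total != 21
    handle(q)
    nodes = nodes > 25
    price = price >= nodes
    return q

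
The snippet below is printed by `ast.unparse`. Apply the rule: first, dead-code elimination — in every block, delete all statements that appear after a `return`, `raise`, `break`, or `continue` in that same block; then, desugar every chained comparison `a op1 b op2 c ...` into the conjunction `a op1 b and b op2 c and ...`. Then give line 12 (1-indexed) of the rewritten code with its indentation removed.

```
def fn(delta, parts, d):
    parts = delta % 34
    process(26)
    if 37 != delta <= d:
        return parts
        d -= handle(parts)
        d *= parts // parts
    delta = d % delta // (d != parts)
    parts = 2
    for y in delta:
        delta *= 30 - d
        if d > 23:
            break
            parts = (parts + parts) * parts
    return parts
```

Transformed code:
def fn(delta, parts, d):
    parts = delta % 34
    process(26)
    if 37 != delta and delta <= d:
        return parts
    delta = d % delta // (d != parts)
    parts = 2
    for y in delta:
        delta *= 30 - d
        if d > 23:
            break
    return parts

return parts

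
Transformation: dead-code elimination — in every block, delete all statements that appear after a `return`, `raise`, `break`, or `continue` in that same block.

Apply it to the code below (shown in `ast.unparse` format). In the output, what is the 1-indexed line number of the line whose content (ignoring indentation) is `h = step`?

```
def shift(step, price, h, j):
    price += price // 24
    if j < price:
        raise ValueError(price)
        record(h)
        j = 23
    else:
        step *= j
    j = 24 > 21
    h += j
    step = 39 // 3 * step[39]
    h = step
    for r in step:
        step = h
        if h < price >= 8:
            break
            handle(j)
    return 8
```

Transformed code:
def shift(step, price, h, j):
    price += price // 24
    if j < price:
        raise ValueError(price)
    else:
        step *= j
    j = 24 > 21
    h += j
    step = 39 // 3 * step[39]
    h = step
    for r in step:
        step = h
        if h < price >= 8:
            break
    return 8

10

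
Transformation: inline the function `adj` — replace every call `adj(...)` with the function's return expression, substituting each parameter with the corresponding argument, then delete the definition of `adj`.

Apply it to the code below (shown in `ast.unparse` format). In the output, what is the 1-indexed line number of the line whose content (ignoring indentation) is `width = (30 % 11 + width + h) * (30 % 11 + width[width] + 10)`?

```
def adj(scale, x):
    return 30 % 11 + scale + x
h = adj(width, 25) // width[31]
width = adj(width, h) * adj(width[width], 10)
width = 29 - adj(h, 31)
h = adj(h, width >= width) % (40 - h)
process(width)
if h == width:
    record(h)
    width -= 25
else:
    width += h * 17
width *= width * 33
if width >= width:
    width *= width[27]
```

Transformed code:
h = (30 % 11 + width + 25) // width[31]
width = (30 % 11 + width + h) * (30 % 11 + width[width] + 10)
width = 29 - (30 % 11 + h + 31)
h = (30 % 11 + h + (width >= width)) % (40 - h)
process(width)
if h == width:
    record(h)
    width -= 25
else:
    width += h * 17
width *= width * 33
if width >= width:
    width *= width[27]

2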